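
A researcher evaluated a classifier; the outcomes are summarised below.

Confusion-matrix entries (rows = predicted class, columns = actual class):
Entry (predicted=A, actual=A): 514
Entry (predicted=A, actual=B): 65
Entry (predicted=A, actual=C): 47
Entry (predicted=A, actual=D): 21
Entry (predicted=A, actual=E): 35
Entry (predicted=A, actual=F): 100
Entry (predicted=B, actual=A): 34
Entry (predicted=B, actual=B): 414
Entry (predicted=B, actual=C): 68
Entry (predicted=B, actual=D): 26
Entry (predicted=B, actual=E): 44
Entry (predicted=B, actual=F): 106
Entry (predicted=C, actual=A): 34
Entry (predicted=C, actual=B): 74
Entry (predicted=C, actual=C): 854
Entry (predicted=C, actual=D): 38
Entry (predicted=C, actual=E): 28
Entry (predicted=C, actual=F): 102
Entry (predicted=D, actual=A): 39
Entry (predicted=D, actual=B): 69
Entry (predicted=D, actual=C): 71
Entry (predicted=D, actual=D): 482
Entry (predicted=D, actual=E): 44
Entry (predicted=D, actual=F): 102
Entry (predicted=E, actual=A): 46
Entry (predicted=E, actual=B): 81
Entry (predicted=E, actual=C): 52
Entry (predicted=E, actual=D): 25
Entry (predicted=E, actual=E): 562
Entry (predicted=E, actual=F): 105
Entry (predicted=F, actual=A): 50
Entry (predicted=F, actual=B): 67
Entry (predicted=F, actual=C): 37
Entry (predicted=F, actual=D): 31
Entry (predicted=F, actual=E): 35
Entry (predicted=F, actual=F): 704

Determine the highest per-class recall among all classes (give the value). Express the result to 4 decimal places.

Per-class recall (TP/(TP+FN)):
  A: TP=514, FN=34+34+39+46+50=203 → 514/717 = 0.71688
  B: TP=414, FN=65+74+69+81+67=356 → 414/770 = 0.53766
  C: TP=854, FN=47+68+71+52+37=275 → 854/1129 = 0.75642
  D: TP=482, FN=21+26+38+25+31=141 → 482/623 = 0.77368
  E: TP=562, FN=35+44+28+44+35=186 → 562/748 = 0.75134
  F: TP=704, FN=100+106+102+102+105=515 → 704/1219 = 0.57752
Highest is class 'D' with recall = 0.7737.

0.7737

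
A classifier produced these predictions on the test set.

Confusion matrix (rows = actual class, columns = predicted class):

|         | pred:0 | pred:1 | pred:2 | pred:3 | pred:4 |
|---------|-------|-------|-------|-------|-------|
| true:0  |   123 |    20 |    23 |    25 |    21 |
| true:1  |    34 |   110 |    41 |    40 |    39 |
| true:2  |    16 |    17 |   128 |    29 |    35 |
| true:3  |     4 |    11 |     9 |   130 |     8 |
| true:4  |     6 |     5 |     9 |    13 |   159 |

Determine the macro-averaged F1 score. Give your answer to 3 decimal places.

Per-class F1 score (2·TP/(2·TP+FP+FN)):
  0: TP=123, FP=34+16+4+6=60, FN=20+23+25+21=89 → 246/395 = 0.6228
  1: TP=110, FP=20+17+11+5=53, FN=34+41+40+39=154 → 220/427 = 0.5152
  2: TP=128, FP=23+41+9+9=82, FN=16+17+29+35=97 → 256/435 = 0.5885
  3: TP=130, FP=25+40+29+13=107, FN=4+11+9+8=32 → 260/399 = 0.6516
  4: TP=159, FP=21+39+35+8=103, FN=6+5+9+13=33 → 318/454 = 0.7004
Macro-F1 score = mean = (0.6228 + 0.5152 + 0.5885 + 0.6516 + 0.7004) / 5 = 0.616

0.616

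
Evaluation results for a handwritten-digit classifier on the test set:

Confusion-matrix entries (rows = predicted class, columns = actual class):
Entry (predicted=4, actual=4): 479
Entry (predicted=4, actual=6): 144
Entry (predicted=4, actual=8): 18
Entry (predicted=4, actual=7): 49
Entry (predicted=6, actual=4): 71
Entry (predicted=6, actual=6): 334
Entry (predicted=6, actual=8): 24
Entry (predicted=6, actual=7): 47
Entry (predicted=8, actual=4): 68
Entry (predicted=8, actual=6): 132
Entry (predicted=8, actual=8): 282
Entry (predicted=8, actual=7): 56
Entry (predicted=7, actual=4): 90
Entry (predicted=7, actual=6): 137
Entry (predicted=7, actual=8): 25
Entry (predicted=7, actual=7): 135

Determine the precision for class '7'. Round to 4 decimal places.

0.3488

Treat '7' as positive and all other classes as negative.
precision = TP/(TP+FP).
7: TP=135, FP=90+137+25=252 → 135/387 = 0.34884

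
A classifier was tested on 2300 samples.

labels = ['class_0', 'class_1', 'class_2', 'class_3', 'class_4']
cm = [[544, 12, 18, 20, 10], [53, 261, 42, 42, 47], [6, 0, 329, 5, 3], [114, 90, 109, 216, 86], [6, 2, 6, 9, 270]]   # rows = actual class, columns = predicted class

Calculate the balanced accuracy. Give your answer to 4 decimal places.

0.7438

Balanced accuracy = mean of per-class recall.
  class_0: recall = 544/604 = 0.90066
  class_1: recall = 261/445 = 0.58652
  class_2: recall = 329/343 = 0.95918
  class_3: recall = 216/615 = 0.35122
  class_4: recall = 270/293 = 0.92150
Mean = (0.90066 + 0.58652 + 0.95918 + 0.35122 + 0.92150) / 5 = 0.7438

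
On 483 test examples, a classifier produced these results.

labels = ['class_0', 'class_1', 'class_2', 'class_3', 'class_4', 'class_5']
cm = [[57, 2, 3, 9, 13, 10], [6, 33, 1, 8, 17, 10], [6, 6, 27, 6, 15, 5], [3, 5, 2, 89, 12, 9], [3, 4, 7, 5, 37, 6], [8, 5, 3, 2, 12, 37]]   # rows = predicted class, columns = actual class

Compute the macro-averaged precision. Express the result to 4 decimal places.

0.5587

Per-class precision (TP/(TP+FP)):
  class_0: TP=57, FP=2+3+9+13+10=37 → 57/94 = 0.60638
  class_1: TP=33, FP=6+1+8+17+10=42 → 33/75 = 0.44000
  class_2: TP=27, FP=6+6+6+15+5=38 → 27/65 = 0.41538
  class_3: TP=89, FP=3+5+2+12+9=31 → 89/120 = 0.74167
  class_4: TP=37, FP=3+4+7+5+6=25 → 37/62 = 0.59677
  class_5: TP=37, FP=8+5+3+2+12=30 → 37/67 = 0.55224
Macro-precision = mean = (0.60638 + 0.44000 + 0.41538 + 0.74167 + 0.59677 + 0.55224) / 6 = 0.5587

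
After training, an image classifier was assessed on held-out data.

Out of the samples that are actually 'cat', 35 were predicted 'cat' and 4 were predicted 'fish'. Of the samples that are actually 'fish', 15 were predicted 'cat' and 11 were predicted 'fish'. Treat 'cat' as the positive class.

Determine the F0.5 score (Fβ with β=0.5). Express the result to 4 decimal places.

0.7322

Fβ = (1+β²)·TP / ((1+β²)·TP + β²·FN + FP), with β²=1/4
= 1.25·35 / (1.25·35 + 0.25·4 + 15) = 0.7322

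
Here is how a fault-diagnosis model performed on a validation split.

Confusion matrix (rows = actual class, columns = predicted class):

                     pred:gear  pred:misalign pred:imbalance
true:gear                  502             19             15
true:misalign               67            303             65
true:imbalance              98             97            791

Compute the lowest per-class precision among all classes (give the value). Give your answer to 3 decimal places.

Per-class precision (TP/(TP+FP)):
  gear: TP=502, FP=67+98=165 → 502/667 = 0.7526
  misalign: TP=303, FP=19+97=116 → 303/419 = 0.7232
  imbalance: TP=791, FP=15+65=80 → 791/871 = 0.9082
Lowest is class 'misalign' with precision = 0.723.

0.723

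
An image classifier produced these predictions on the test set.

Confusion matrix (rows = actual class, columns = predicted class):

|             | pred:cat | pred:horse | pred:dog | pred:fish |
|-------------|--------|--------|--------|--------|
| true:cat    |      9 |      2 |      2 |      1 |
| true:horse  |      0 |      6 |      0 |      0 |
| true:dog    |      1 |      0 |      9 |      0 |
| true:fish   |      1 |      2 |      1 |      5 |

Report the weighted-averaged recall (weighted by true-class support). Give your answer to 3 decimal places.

0.744

Per-class recall (TP/(TP+FN)):
  cat: TP=9, FN=2+2+1=5 → 9/14 = 0.6429
  horse: TP=6, FN=0+0+0=0 → 6/6 = 1.0000
  dog: TP=9, FN=1+0+0=1 → 9/10 = 0.9000
  fish: TP=5, FN=1+2+1=4 → 5/9 = 0.5556
Weighted-recall = Σ (supportᵢ/N)·recallᵢ with N=39: (14/39)·0.6429 + (6/39)·1.0000 + (10/39)·0.9000 + (9/39)·0.5556 = 0.744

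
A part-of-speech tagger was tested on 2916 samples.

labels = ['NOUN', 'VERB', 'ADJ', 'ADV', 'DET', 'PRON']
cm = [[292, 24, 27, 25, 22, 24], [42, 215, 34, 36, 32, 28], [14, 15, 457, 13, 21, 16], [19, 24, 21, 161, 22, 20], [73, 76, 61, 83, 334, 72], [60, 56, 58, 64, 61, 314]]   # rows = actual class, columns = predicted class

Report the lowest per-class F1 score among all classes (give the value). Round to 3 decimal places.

0.496

Per-class F1 score (2·TP/(2·TP+FP+FN)):
  NOUN: TP=292, FP=42+14+19+73+60=208, FN=24+27+25+22+24=122 → 584/914 = 0.6389
  VERB: TP=215, FP=24+15+24+76+56=195, FN=42+34+36+32+28=172 → 430/797 = 0.5395
  ADJ: TP=457, FP=27+34+21+61+58=201, FN=14+15+13+21+16=79 → 914/1194 = 0.7655
  ADV: TP=161, FP=25+36+13+83+64=221, FN=19+24+21+22+20=106 → 322/649 = 0.4961
  DET: TP=334, FP=22+32+21+22+61=158, FN=73+76+61+83+72=365 → 668/1191 = 0.5609
  PRON: TP=314, FP=24+28+16+20+72=160, FN=60+56+58+64+61=299 → 628/1087 = 0.5777
Lowest is class 'ADV' with F1 score = 0.496.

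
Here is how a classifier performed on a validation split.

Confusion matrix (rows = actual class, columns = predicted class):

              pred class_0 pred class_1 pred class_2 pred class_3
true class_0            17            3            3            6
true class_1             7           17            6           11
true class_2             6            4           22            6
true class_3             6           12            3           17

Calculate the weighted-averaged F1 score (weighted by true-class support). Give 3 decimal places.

Per-class F1 score (2·TP/(2·TP+FP+FN)):
  class_0: TP=17, FP=7+6+6=19, FN=3+3+6=12 → 34/65 = 0.5231
  class_1: TP=17, FP=3+4+12=19, FN=7+6+11=24 → 34/77 = 0.4416
  class_2: TP=22, FP=3+6+3=12, FN=6+4+6=16 → 44/72 = 0.6111
  class_3: TP=17, FP=6+11+6=23, FN=6+12+3=21 → 34/78 = 0.4359
Weighted-F1 score = Σ (supportᵢ/N)·F1 scoreᵢ with N=146: (29/146)·0.5231 + (41/146)·0.4416 + (38/146)·0.6111 + (38/146)·0.4359 = 0.500

0.500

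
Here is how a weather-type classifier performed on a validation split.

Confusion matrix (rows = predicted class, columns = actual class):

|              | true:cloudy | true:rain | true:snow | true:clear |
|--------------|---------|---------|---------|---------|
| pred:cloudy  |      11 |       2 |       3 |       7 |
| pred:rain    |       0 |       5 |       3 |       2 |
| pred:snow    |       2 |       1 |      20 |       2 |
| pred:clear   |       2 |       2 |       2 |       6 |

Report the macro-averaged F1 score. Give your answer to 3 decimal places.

0.562

Per-class F1 score (2·TP/(2·TP+FP+FN)):
  cloudy: TP=11, FP=2+3+7=12, FN=0+2+2=4 → 22/38 = 0.5789
  rain: TP=5, FP=0+3+2=5, FN=2+1+2=5 → 10/20 = 0.5000
  snow: TP=20, FP=2+1+2=5, FN=3+3+2=8 → 40/53 = 0.7547
  clear: TP=6, FP=2+2+2=6, FN=7+2+2=11 → 12/29 = 0.4138
Macro-F1 score = mean = (0.5789 + 0.5000 + 0.7547 + 0.4138) / 4 = 0.562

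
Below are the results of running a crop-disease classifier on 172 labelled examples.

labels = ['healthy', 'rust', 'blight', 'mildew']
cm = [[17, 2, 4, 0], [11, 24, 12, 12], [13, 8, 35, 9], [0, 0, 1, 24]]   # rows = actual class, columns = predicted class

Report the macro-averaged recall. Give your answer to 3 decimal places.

Per-class recall (TP/(TP+FN)):
  healthy: TP=17, FN=2+4+0=6 → 17/23 = 0.7391
  rust: TP=24, FN=11+12+12=35 → 24/59 = 0.4068
  blight: TP=35, FN=13+8+9=30 → 35/65 = 0.5385
  mildew: TP=24, FN=0+0+1=1 → 24/25 = 0.9600
Macro-recall = mean = (0.7391 + 0.4068 + 0.5385 + 0.9600) / 4 = 0.661

0.661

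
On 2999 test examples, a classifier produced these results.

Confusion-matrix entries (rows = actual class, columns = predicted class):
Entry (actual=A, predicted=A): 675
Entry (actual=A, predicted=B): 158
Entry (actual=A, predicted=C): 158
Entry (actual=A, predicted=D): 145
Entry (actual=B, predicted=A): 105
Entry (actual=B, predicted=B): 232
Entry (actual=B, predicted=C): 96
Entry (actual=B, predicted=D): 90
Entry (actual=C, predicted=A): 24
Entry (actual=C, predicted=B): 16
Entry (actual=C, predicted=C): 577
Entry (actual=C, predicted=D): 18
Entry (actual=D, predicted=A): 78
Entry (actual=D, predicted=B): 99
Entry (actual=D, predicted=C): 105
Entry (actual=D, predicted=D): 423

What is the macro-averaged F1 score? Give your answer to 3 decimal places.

Per-class F1 score (2·TP/(2·TP+FP+FN)):
  A: TP=675, FP=105+24+78=207, FN=158+158+145=461 → 1350/2018 = 0.6690
  B: TP=232, FP=158+16+99=273, FN=105+96+90=291 → 464/1028 = 0.4514
  C: TP=577, FP=158+96+105=359, FN=24+16+18=58 → 1154/1571 = 0.7346
  D: TP=423, FP=145+90+18=253, FN=78+99+105=282 → 846/1381 = 0.6126
Macro-F1 score = mean = (0.6690 + 0.4514 + 0.7346 + 0.6126) / 4 = 0.617

0.617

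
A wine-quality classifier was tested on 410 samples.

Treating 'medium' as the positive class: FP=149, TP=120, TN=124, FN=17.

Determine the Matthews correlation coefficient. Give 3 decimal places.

0.328

MCC = (TP·TN − FP·FN) / √((TP+FP)(TP+FN)(TN+FP)(TN+FN))
Numerator = 120·124 − 149·17 = 12347
Denominator = √(269·137·273·141) = √1418582529 = 37664.0748
MCC = 12347 / 37664.0748 = 0.328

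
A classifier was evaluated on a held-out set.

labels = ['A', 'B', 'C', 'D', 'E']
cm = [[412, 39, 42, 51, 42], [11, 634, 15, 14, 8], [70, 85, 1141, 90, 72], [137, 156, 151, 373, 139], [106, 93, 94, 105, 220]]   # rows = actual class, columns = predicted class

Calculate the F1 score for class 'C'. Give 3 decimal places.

0.787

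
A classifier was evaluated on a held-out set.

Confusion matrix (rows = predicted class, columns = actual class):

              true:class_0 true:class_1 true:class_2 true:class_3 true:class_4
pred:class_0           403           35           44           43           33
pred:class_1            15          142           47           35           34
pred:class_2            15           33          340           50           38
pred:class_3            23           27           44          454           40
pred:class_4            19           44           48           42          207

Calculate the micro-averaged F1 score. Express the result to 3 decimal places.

0.686

Micro-averaging pools counts across classes: ΣTP=1546, ΣFP=709, ΣFN=709.
Micro-F1 score = 2·TP/(2·TP+FP+FN) on pooled counts = 0.686 (equals overall accuracy in single-label multiclass).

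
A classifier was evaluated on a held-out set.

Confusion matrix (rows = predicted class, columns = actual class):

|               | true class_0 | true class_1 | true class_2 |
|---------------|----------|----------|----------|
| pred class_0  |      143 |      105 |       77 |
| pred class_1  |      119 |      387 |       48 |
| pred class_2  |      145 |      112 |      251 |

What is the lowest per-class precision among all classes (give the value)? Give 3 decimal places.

Per-class precision (TP/(TP+FP)):
  class_0: TP=143, FP=105+77=182 → 143/325 = 0.4400
  class_1: TP=387, FP=119+48=167 → 387/554 = 0.6986
  class_2: TP=251, FP=145+112=257 → 251/508 = 0.4941
Lowest is class 'class_0' with precision = 0.440.

0.440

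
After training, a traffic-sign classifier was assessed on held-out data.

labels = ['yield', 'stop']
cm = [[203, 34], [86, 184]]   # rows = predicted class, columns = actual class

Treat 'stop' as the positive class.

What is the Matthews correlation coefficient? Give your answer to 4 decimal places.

0.5422

MCC = (TP·TN − FP·FN) / √((TP+FP)(TP+FN)(TN+FP)(TN+FN))
Numerator = 184·203 − 86·34 = 34428
Denominator = √(270·218·289·237) = √4031497980 = 63494.0783
MCC = 34428 / 63494.0783 = 0.5422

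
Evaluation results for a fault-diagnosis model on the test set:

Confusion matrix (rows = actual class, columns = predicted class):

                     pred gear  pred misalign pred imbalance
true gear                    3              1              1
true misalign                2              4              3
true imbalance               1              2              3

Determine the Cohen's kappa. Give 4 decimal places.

0.2453

Observed agreement pₒ = trace/N = 10/20 = 0.50000
Expected agreement pₑ = Σ (rowᵢ·colᵢ)/N² = (5·6 + 9·7 + 6·7)/20² = 0.33750
κ = (pₒ − pₑ)/(1 − pₑ) = (0.50000 − 0.33750)/(1 − 0.33750) = 0.2453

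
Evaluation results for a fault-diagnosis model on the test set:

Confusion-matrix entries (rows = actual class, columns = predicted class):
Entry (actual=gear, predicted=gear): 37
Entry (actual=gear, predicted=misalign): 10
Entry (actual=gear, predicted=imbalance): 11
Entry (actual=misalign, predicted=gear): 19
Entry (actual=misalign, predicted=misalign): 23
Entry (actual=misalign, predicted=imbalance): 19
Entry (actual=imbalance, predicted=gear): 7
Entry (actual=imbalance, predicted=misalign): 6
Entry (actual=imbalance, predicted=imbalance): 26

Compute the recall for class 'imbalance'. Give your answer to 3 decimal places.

recall = TP/(TP+FN).
imbalance: TP=26, FN=7+6=13 → 26/39 = 0.6667

0.667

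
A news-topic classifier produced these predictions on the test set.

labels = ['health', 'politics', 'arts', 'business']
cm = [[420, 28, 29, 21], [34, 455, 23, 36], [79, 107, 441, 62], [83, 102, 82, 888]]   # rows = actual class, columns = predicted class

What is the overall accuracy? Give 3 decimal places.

Accuracy = trace / total = (420+455+441+888=2204) / 2890 = 2204/2890 = 0.763

0.763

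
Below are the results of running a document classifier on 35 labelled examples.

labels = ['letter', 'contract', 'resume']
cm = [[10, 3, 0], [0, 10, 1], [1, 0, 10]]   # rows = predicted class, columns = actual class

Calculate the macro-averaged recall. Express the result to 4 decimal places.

Per-class recall (TP/(TP+FN)):
  letter: TP=10, FN=0+1=1 → 10/11 = 0.90909
  contract: TP=10, FN=3+0=3 → 10/13 = 0.76923
  resume: TP=10, FN=0+1=1 → 10/11 = 0.90909
Macro-recall = mean = (0.90909 + 0.76923 + 0.90909) / 3 = 0.8625

0.8625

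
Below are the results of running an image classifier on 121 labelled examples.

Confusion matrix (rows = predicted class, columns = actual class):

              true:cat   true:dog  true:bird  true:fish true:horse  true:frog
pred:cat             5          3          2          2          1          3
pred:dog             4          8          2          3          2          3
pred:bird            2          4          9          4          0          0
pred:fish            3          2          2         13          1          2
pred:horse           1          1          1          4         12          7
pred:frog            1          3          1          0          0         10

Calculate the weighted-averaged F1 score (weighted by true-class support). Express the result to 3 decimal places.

Per-class F1 score (2·TP/(2·TP+FP+FN)):
  cat: TP=5, FP=3+2+2+1+3=11, FN=4+2+3+1+1=11 → 10/32 = 0.3125
  dog: TP=8, FP=4+2+3+2+3=14, FN=3+4+2+1+3=13 → 16/43 = 0.3721
  bird: TP=9, FP=2+4+4+0+0=10, FN=2+2+2+1+1=8 → 18/36 = 0.5000
  fish: TP=13, FP=3+2+2+1+2=10, FN=2+3+4+4+0=13 → 26/49 = 0.5306
  horse: TP=12, FP=1+1+1+4+7=14, FN=1+2+0+1+0=4 → 24/42 = 0.5714
  frog: TP=10, FP=1+3+1+0+0=5, FN=3+3+0+2+7=15 → 20/40 = 0.5000
Weighted-F1 score = Σ (supportᵢ/N)·F1 scoreᵢ with N=121: (16/121)·0.3125 + (21/121)·0.3721 + (17/121)·0.5000 + (26/121)·0.5306 + (16/121)·0.5714 + (25/121)·0.5000 = 0.469

0.469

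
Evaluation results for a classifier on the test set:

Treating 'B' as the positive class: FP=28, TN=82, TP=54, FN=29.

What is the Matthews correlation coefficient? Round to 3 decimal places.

0.397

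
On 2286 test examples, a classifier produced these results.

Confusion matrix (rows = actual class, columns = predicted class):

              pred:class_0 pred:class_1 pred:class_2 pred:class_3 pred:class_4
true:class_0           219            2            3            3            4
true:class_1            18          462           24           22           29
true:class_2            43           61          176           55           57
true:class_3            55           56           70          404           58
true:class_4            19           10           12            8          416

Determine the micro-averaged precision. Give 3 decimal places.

0.734

Micro-averaging pools counts across classes: ΣTP=1677, ΣFP=609, ΣFN=609.
Micro-precision = TP/(TP+FP) on pooled counts = 0.734 (equals overall accuracy in single-label multiclass).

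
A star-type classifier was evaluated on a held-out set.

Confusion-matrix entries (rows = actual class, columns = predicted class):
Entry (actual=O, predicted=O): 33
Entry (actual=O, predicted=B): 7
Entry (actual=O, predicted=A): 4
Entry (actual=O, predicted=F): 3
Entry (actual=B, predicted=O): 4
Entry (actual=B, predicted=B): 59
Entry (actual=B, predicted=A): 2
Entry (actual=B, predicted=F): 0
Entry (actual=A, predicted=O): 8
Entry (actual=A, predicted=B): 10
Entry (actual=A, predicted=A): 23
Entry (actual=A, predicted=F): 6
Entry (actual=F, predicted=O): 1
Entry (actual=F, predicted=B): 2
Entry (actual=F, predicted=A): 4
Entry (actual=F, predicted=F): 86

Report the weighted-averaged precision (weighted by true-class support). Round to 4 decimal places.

0.7930

Per-class precision (TP/(TP+FP)):
  O: TP=33, FP=4+8+1=13 → 33/46 = 0.71739
  B: TP=59, FP=7+10+2=19 → 59/78 = 0.75641
  A: TP=23, FP=4+2+4=10 → 23/33 = 0.69697
  F: TP=86, FP=3+0+6=9 → 86/95 = 0.90526
Weighted-precision = Σ (supportᵢ/N)·precisionᵢ with N=252: (47/252)·0.71739 + (65/252)·0.75641 + (47/252)·0.69697 + (93/252)·0.90526 = 0.7930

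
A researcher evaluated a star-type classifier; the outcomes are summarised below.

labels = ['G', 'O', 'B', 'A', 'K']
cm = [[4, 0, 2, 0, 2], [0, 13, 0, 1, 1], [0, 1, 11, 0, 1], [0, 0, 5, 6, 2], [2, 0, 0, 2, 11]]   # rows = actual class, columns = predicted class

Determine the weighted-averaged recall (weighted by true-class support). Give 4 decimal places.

0.7031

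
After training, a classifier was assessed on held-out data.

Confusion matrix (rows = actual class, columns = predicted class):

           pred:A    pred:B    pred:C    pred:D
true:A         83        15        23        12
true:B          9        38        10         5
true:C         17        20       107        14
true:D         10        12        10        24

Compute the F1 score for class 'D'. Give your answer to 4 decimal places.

0.4324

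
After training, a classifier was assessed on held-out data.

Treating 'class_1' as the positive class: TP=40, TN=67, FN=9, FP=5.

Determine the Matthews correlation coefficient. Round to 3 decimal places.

0.759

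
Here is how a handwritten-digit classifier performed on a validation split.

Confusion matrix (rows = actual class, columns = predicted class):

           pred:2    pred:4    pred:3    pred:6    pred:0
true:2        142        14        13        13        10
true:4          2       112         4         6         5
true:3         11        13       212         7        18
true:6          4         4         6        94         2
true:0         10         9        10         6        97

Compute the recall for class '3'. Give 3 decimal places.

One-vs-rest for '3': TP = diagonal; FP = other classes predicted '3'; FN = '3' predicted as other.
recall = TP/(TP+FN).
3: TP=212, FN=11+13+7+18=49 → 212/261 = 0.8123

0.812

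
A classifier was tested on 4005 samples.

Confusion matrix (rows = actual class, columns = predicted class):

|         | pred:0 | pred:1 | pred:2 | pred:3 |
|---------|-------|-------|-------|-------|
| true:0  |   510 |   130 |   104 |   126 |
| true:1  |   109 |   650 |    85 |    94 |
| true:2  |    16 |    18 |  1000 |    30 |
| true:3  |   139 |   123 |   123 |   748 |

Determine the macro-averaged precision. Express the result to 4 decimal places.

0.7191

Per-class precision (TP/(TP+FP)):
  0: TP=510, FP=109+16+139=264 → 510/774 = 0.65891
  1: TP=650, FP=130+18+123=271 → 650/921 = 0.70575
  2: TP=1000, FP=104+85+123=312 → 1000/1312 = 0.76220
  3: TP=748, FP=126+94+30=250 → 748/998 = 0.74950
Macro-precision = mean = (0.65891 + 0.70575 + 0.76220 + 0.74950) / 4 = 0.7191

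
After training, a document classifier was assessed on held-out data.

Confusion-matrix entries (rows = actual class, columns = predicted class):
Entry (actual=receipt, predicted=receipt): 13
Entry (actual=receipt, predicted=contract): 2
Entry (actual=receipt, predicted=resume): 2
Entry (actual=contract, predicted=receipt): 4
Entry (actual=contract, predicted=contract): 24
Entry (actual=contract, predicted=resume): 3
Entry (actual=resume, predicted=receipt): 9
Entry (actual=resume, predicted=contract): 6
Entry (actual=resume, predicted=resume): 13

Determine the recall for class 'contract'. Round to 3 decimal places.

0.774

Take TP from the diagonal, FP from the rest of the 'contract' prediction marginal, FN from the rest of the 'contract' actual marginal.
recall = TP/(TP+FN).
contract: TP=24, FN=4+3=7 → 24/31 = 0.7742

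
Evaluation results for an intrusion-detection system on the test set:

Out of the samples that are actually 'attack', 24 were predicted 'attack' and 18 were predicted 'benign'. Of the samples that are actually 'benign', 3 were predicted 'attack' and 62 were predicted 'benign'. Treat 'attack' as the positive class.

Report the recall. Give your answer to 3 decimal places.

0.571

Recall = TP/(TP+FN) = 24/(24+18) = 24/42 = 0.571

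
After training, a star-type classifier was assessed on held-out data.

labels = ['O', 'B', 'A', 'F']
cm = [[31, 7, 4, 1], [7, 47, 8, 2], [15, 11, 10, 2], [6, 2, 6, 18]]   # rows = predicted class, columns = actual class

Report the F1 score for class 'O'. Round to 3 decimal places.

F1 score = 2·TP/(2·TP+FP+FN).
O: TP=31, FP=7+4+1=12, FN=7+15+6=28 → 62/102 = 0.6078

0.608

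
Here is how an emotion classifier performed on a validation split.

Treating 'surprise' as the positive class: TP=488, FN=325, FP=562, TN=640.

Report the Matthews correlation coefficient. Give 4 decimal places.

0.1303

MCC = (TP·TN − FP·FN) / √((TP+FP)(TP+FN)(TN+FP)(TN+FN))
Numerator = 488·640 − 562·325 = 129670
Denominator = √(1050·813·1202·965) = √990174244500 = 995074.9944
MCC = 129670 / 995074.9944 = 0.1303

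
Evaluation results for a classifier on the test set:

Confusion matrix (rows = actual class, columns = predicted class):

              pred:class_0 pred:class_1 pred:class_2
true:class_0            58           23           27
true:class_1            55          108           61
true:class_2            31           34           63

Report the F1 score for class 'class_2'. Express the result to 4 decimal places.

0.4516

Treat 'class_2' as positive and all other classes as negative.
F1 score = 2·TP/(2·TP+FP+FN).
class_2: TP=63, FP=27+61=88, FN=31+34=65 → 126/279 = 0.45161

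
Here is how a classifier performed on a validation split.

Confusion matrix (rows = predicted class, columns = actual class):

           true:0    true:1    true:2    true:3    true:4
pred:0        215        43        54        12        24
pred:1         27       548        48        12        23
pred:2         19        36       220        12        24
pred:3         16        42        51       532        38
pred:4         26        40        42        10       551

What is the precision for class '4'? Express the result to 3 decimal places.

0.824

One-vs-rest for '4': TP = diagonal; FP = other classes predicted '4'; FN = '4' predicted as other.
precision = TP/(TP+FP).
4: TP=551, FP=26+40+42+10=118 → 551/669 = 0.8236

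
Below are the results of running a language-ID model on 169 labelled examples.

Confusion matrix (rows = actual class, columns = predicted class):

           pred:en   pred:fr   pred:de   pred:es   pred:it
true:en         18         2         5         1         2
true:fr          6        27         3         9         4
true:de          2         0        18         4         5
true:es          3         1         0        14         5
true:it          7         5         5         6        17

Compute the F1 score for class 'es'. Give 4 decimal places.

One-vs-rest for 'es': TP = diagonal; FP = other classes predicted 'es'; FN = 'es' predicted as other.
F1 score = 2·TP/(2·TP+FP+FN).
es: TP=14, FP=1+9+4+6=20, FN=3+1+0+5=9 → 28/57 = 0.49123

0.4912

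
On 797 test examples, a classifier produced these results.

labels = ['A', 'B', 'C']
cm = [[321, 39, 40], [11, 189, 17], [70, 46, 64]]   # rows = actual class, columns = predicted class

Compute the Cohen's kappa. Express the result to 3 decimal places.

0.548

Observed agreement pₒ = trace/N = 574/797 = 0.7202
Expected agreement pₑ = Σ (rowᵢ·colᵢ)/N² = (400·402 + 217·274 + 180·121)/797² = 0.3810
κ = (pₒ − pₑ)/(1 − pₑ) = (0.7202 − 0.3810)/(1 − 0.3810) = 0.548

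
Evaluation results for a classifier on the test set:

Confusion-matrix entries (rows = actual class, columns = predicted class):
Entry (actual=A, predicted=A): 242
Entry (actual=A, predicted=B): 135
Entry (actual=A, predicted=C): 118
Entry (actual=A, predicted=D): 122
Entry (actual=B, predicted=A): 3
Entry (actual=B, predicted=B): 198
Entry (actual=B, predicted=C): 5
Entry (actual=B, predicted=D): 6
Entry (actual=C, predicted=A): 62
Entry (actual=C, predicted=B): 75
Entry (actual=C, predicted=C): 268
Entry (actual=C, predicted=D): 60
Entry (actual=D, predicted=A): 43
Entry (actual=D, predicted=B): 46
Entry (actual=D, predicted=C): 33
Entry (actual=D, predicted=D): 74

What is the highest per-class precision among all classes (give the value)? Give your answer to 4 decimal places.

Per-class precision (TP/(TP+FP)):
  A: TP=242, FP=3+62+43=108 → 242/350 = 0.69143
  B: TP=198, FP=135+75+46=256 → 198/454 = 0.43612
  C: TP=268, FP=118+5+33=156 → 268/424 = 0.63208
  D: TP=74, FP=122+6+60=188 → 74/262 = 0.28244
Highest is class 'A' with precision = 0.6914.

0.6914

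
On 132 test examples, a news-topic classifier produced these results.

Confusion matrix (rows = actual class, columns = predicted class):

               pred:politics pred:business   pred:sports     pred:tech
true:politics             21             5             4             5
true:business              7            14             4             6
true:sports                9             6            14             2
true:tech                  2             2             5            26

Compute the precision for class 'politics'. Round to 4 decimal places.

0.5385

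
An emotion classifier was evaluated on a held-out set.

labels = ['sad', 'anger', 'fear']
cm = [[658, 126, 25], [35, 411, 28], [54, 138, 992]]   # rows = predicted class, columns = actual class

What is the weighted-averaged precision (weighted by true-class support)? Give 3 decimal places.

0.838

Per-class precision (TP/(TP+FP)):
  sad: TP=658, FP=126+25=151 → 658/809 = 0.8133
  anger: TP=411, FP=35+28=63 → 411/474 = 0.8671
  fear: TP=992, FP=54+138=192 → 992/1184 = 0.8378
Weighted-precision = Σ (supportᵢ/N)·precisionᵢ with N=2467: (747/2467)·0.8133 + (675/2467)·0.8671 + (1045/2467)·0.8378 = 0.838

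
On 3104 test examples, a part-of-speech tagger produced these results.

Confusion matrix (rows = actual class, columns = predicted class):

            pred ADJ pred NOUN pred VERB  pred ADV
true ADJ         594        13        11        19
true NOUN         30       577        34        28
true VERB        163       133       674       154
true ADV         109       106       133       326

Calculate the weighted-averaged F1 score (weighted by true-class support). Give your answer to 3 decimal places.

Per-class F1 score (2·TP/(2·TP+FP+FN)):
  ADJ: TP=594, FP=30+163+109=302, FN=13+11+19=43 → 1188/1533 = 0.7750
  NOUN: TP=577, FP=13+133+106=252, FN=30+34+28=92 → 1154/1498 = 0.7704
  VERB: TP=674, FP=11+34+133=178, FN=163+133+154=450 → 1348/1976 = 0.6822
  ADV: TP=326, FP=19+28+154=201, FN=109+106+133=348 → 652/1201 = 0.5429
Weighted-F1 score = Σ (supportᵢ/N)·F1 scoreᵢ with N=3104: (637/3104)·0.7750 + (669/3104)·0.7704 + (1124/3104)·0.6822 + (674/3104)·0.5429 = 0.690

0.690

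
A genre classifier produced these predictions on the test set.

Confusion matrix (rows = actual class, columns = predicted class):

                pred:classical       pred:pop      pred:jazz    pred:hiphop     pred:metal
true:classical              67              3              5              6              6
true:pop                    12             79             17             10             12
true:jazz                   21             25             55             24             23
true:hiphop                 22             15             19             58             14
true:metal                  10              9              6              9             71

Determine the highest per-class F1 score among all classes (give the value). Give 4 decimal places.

Per-class F1 score (2·TP/(2·TP+FP+FN)):
  classical: TP=67, FP=12+21+22+10=65, FN=3+5+6+6=20 → 134/219 = 0.61187
  pop: TP=79, FP=3+25+15+9=52, FN=12+17+10+12=51 → 158/261 = 0.60536
  jazz: TP=55, FP=5+17+19+6=47, FN=21+25+24+23=93 → 110/250 = 0.44000
  hiphop: TP=58, FP=6+10+24+9=49, FN=22+15+19+14=70 → 116/235 = 0.49362
  metal: TP=71, FP=6+12+23+14=55, FN=10+9+6+9=34 → 142/231 = 0.61472
Highest is class 'metal' with F1 score = 0.6147.

0.6147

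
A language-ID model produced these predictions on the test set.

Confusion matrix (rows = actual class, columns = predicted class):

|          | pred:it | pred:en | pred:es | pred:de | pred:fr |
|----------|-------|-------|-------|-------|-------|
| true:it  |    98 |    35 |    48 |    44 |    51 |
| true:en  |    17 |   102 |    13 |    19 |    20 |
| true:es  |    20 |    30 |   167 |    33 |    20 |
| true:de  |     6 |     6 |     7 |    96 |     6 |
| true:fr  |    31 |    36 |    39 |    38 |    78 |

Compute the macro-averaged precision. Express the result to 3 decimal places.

0.506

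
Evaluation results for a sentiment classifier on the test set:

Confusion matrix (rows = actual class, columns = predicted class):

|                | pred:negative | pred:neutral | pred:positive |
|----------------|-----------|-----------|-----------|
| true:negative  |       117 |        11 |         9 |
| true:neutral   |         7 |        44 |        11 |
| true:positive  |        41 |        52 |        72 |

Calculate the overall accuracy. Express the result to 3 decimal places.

0.640

Accuracy = trace / total = (117+44+72=233) / 364 = 233/364 = 0.640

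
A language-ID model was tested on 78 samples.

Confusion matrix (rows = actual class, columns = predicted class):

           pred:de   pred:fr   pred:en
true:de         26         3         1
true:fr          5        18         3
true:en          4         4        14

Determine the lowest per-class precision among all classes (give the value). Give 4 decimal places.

Per-class precision (TP/(TP+FP)):
  de: TP=26, FP=5+4=9 → 26/35 = 0.74286
  fr: TP=18, FP=3+4=7 → 18/25 = 0.72000
  en: TP=14, FP=1+3=4 → 14/18 = 0.77778
Lowest is class 'fr' with precision = 0.7200.

0.7200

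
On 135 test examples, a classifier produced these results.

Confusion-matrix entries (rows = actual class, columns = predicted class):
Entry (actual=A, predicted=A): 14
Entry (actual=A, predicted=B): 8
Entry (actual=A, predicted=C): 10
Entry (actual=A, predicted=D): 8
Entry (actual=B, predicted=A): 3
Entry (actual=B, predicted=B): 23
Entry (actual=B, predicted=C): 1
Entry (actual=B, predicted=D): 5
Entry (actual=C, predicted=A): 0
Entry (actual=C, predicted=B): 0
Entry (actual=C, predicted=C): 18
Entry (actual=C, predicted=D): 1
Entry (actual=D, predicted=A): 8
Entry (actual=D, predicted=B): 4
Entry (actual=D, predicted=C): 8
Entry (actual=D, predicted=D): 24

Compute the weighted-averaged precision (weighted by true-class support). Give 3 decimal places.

Per-class precision (TP/(TP+FP)):
  A: TP=14, FP=3+0+8=11 → 14/25 = 0.5600
  B: TP=23, FP=8+0+4=12 → 23/35 = 0.6571
  C: TP=18, FP=10+1+8=19 → 18/37 = 0.4865
  D: TP=24, FP=8+5+1=14 → 24/38 = 0.6316
Weighted-precision = Σ (supportᵢ/N)·precisionᵢ with N=135: (40/135)·0.5600 + (32/135)·0.6571 + (19/135)·0.4865 + (44/135)·0.6316 = 0.596

0.596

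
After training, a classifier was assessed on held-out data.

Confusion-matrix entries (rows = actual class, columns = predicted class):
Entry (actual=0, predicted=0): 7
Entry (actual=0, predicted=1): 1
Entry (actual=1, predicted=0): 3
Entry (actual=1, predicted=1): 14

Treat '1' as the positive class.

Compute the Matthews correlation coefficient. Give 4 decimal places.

0.6651

MCC = (TP·TN − FP·FN) / √((TP+FP)(TP+FN)(TN+FP)(TN+FN))
Numerator = 14·7 − 1·3 = 95
Denominator = √(15·17·8·10) = √20400 = 142.8286
MCC = 95 / 142.8286 = 0.6651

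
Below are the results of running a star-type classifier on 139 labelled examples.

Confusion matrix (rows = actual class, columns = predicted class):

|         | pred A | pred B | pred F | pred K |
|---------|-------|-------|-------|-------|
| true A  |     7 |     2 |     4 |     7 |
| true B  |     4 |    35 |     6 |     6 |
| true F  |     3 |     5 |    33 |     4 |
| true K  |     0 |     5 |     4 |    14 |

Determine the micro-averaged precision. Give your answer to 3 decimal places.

0.640

Micro-averaging pools counts across classes: ΣTP=89, ΣFP=50, ΣFN=50.
Micro-precision = TP/(TP+FP) on pooled counts = 0.640 (equals overall accuracy in single-label multiclass).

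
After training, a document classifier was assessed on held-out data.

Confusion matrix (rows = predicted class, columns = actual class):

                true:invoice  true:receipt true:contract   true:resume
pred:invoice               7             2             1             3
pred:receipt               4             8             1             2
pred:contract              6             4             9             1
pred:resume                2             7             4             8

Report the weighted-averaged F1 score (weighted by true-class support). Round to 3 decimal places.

0.460

Per-class F1 score (2·TP/(2·TP+FP+FN)):
  invoice: TP=7, FP=2+1+3=6, FN=4+6+2=12 → 14/32 = 0.4375
  receipt: TP=8, FP=4+1+2=7, FN=2+4+7=13 → 16/36 = 0.4444
  contract: TP=9, FP=6+4+1=11, FN=1+1+4=6 → 18/35 = 0.5143
  resume: TP=8, FP=2+7+4=13, FN=3+2+1=6 → 16/35 = 0.4571
Weighted-F1 score = Σ (supportᵢ/N)·F1 scoreᵢ with N=69: (19/69)·0.4375 + (21/69)·0.4444 + (15/69)·0.5143 + (14/69)·0.4571 = 0.460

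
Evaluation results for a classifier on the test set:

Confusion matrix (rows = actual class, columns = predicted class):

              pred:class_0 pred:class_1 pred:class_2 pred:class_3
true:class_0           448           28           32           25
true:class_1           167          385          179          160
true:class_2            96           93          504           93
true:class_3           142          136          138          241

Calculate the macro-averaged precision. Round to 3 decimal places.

0.545

Per-class precision (TP/(TP+FP)):
  class_0: TP=448, FP=167+96+142=405 → 448/853 = 0.5252
  class_1: TP=385, FP=28+93+136=257 → 385/642 = 0.5997
  class_2: TP=504, FP=32+179+138=349 → 504/853 = 0.5909
  class_3: TP=241, FP=25+160+93=278 → 241/519 = 0.4644
Macro-precision = mean = (0.5252 + 0.5997 + 0.5909 + 0.4644) / 4 = 0.545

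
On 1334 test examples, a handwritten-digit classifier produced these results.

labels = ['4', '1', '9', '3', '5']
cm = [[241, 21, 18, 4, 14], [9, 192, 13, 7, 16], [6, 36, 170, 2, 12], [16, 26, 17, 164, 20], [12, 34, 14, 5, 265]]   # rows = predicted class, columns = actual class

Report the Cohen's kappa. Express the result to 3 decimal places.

Observed agreement pₒ = trace/N = 1032/1334 = 0.7736
Expected agreement pₑ = Σ (rowᵢ·colᵢ)/N² = (284·298 + 309·237 + 232·226 + 182·243 + 327·330)/1334² = 0.2037
κ = (pₒ − pₑ)/(1 − pₑ) = (0.7736 − 0.2037)/(1 − 0.2037) = 0.716

0.716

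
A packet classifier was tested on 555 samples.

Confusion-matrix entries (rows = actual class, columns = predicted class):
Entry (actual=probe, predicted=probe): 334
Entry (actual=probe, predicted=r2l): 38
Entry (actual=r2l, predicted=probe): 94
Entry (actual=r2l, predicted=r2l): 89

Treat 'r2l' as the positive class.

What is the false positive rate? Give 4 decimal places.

0.1022

FPR = FP/(FP+TN) = 38/(38+334) = 0.1022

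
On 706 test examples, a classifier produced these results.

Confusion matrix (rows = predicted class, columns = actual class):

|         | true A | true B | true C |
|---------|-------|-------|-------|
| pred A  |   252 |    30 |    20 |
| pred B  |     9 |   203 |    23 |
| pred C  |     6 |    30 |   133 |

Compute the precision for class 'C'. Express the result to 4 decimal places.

0.7870

Take TP from the diagonal, FP from the rest of the 'C' prediction marginal, FN from the rest of the 'C' actual marginal.
precision = TP/(TP+FP).
C: TP=133, FP=6+30=36 → 133/169 = 0.78698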